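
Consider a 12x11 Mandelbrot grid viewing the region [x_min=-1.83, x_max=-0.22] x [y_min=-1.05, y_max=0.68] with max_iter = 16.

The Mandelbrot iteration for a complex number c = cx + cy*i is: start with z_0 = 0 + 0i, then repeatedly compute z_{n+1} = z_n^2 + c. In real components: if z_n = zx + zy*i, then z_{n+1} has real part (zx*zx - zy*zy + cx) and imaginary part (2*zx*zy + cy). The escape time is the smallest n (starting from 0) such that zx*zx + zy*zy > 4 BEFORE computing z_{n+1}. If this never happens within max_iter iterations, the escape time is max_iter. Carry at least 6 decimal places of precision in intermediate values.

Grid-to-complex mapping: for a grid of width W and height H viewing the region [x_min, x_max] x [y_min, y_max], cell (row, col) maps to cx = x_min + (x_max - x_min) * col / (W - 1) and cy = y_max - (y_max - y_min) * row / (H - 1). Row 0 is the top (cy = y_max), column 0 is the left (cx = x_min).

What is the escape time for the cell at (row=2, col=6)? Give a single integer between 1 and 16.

z_0 = 0 + 0i, c = -0.9518 + 0.3340i
Iter 1: z = -0.9518 + 0.3340i, |z|^2 = 1.0175
Iter 2: z = -0.1574 + -0.3018i, |z|^2 = 0.1159
Iter 3: z = -1.0181 + 0.4290i, |z|^2 = 1.2206
Iter 4: z = -0.0993 + -0.5396i, |z|^2 = 0.3010
Iter 5: z = -1.2331 + 0.4412i, |z|^2 = 1.7152
Iter 6: z = 0.3742 + -0.7540i, |z|^2 = 0.7085
Iter 7: z = -1.3803 + -0.2302i, |z|^2 = 1.9583
Iter 8: z = 0.9004 + 0.9696i, |z|^2 = 1.7510
Iter 9: z = -1.0812 + 2.0802i, |z|^2 = 5.4960
Escaped at iteration 9

Answer: 9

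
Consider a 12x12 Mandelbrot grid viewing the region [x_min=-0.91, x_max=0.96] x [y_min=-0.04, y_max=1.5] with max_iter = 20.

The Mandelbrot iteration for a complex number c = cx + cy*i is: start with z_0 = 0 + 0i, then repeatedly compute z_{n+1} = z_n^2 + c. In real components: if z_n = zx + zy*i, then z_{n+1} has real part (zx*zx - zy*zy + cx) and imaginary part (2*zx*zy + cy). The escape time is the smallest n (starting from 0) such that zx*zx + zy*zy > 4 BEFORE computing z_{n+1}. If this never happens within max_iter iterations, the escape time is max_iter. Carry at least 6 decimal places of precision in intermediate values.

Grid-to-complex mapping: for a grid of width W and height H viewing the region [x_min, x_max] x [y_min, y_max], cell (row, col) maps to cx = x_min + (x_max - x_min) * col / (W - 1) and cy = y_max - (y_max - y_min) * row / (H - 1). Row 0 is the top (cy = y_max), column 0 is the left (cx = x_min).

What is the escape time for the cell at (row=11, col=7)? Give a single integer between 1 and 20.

Answer: 20

Derivation:
z_0 = 0 + 0i, c = 0.2800 + -0.0400i
Iter 1: z = 0.2800 + -0.0400i, |z|^2 = 0.0800
Iter 2: z = 0.3568 + -0.0624i, |z|^2 = 0.1312
Iter 3: z = 0.4034 + -0.0845i, |z|^2 = 0.1699
Iter 4: z = 0.4356 + -0.1082i, |z|^2 = 0.2015
Iter 5: z = 0.4580 + -0.1343i, |z|^2 = 0.2278
Iter 6: z = 0.4718 + -0.1630i, |z|^2 = 0.2491
Iter 7: z = 0.4760 + -0.1938i, |z|^2 = 0.2641
Iter 8: z = 0.4690 + -0.2245i, |z|^2 = 0.2704
Iter 9: z = 0.4496 + -0.2506i, |z|^2 = 0.2649
Iter 10: z = 0.4193 + -0.2653i, |z|^2 = 0.2462
Iter 11: z = 0.3854 + -0.2625i, |z|^2 = 0.2175
Iter 12: z = 0.3597 + -0.2424i, |z|^2 = 0.1881
Iter 13: z = 0.3506 + -0.2143i, |z|^2 = 0.1689
Iter 14: z = 0.3570 + -0.1903i, |z|^2 = 0.1637
Iter 15: z = 0.3712 + -0.1759i, |z|^2 = 0.1687
Iter 16: z = 0.3869 + -0.1706i, |z|^2 = 0.1788
Iter 17: z = 0.4006 + -0.1720i, |z|^2 = 0.1900
Iter 18: z = 0.4109 + -0.1778i, |z|^2 = 0.2004
Iter 19: z = 0.4172 + -0.1861i, |z|^2 = 0.2087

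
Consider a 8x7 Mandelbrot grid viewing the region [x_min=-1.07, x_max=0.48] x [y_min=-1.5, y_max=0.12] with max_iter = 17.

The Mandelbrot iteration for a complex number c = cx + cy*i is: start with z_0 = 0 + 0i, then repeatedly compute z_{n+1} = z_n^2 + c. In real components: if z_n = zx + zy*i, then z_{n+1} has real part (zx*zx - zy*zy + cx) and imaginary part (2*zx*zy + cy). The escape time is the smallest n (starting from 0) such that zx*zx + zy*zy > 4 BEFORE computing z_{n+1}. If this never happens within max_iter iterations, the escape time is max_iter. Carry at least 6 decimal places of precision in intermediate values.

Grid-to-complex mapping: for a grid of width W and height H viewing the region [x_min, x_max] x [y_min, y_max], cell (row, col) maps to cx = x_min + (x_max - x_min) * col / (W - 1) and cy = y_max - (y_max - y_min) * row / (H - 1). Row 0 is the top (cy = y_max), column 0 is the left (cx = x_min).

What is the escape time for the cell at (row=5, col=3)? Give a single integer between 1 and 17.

Answer: 3

Derivation:
z_0 = 0 + 0i, c = -0.4057 + -1.2300i
Iter 1: z = -0.4057 + -1.2300i, |z|^2 = 1.6775
Iter 2: z = -1.7540 + -0.2319i, |z|^2 = 3.1303
Iter 3: z = 2.6170 + -0.4163i, |z|^2 = 7.0222
Escaped at iteration 3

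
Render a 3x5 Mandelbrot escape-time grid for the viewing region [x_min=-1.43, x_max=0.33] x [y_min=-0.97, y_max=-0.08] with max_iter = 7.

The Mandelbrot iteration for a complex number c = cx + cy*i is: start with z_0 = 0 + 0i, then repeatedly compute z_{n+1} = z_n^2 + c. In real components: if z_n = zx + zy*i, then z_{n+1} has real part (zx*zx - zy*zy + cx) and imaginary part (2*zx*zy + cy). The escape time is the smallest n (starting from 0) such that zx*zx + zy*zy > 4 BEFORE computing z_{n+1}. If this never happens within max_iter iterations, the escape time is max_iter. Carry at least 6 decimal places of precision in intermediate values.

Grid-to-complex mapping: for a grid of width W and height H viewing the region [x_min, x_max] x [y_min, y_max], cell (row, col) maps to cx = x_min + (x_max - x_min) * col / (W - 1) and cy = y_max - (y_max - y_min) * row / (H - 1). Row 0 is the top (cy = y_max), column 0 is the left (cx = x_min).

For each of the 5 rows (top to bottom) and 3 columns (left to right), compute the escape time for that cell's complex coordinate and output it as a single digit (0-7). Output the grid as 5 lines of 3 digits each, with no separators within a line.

Answer: 777
577
377
365
343

Derivation:
(row=0, col=0): c = -1.4300 + -0.0800i → escape time 7
(row=0, col=1): c = -0.5500 + -0.0800i → escape time 7
(row=0, col=2): c = 0.3300 + -0.0800i → escape time 7
(row=1, col=0): c = -1.4300 + -0.3025i → escape time 5
(row=1, col=1): c = -0.5500 + -0.3025i → escape time 7
(row=1, col=2): c = 0.3300 + -0.3025i → escape time 7
(row=2, col=0): c = -1.4300 + -0.5250i → escape time 3
(row=2, col=1): c = -0.5500 + -0.5250i → escape time 7
(row=2, col=2): c = 0.3300 + -0.5250i → escape time 7
(row=3, col=0): c = -1.4300 + -0.7475i → escape time 3
(row=3, col=1): c = -0.5500 + -0.7475i → escape time 6
(row=3, col=2): c = 0.3300 + -0.7475i → escape time 5
(row=4, col=0): c = -1.4300 + -0.9700i → escape time 3
(row=4, col=1): c = -0.5500 + -0.9700i → escape time 4
(row=4, col=2): c = 0.3300 + -0.9700i → escape time 3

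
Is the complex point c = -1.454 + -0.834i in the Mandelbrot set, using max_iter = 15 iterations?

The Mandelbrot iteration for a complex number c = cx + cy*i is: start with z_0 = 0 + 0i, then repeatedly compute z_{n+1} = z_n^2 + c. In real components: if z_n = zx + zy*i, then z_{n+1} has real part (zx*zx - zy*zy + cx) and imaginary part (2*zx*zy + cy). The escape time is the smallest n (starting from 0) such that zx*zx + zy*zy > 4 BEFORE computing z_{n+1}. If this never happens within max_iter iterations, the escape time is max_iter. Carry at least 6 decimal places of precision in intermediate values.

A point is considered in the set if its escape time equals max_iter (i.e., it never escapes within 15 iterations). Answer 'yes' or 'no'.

z_0 = 0 + 0i, c = -1.4540 + -0.8340i
Iter 1: z = -1.4540 + -0.8340i, |z|^2 = 2.8097
Iter 2: z = -0.0354 + 1.5913i, |z|^2 = 2.5334
Iter 3: z = -3.9849 + -0.9468i, |z|^2 = 16.7758
Escaped at iteration 3

Answer: no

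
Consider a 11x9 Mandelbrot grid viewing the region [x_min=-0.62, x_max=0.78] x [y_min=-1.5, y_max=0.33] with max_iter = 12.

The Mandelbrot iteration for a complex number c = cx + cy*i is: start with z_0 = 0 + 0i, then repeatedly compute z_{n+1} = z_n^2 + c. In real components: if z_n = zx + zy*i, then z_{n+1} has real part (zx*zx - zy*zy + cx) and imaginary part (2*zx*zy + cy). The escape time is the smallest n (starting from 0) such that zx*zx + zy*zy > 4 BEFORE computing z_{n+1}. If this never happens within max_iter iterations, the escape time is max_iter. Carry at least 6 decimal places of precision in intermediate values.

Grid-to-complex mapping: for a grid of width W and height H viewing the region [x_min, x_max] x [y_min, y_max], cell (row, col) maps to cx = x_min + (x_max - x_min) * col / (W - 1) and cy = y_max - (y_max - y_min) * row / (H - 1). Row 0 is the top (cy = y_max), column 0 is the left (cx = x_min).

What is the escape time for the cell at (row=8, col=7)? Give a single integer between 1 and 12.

z_0 = 0 + 0i, c = 0.3600 + -1.5000i
Iter 1: z = 0.3600 + -1.5000i, |z|^2 = 2.3796
Iter 2: z = -1.7604 + -2.5800i, |z|^2 = 9.7554
Escaped at iteration 2

Answer: 2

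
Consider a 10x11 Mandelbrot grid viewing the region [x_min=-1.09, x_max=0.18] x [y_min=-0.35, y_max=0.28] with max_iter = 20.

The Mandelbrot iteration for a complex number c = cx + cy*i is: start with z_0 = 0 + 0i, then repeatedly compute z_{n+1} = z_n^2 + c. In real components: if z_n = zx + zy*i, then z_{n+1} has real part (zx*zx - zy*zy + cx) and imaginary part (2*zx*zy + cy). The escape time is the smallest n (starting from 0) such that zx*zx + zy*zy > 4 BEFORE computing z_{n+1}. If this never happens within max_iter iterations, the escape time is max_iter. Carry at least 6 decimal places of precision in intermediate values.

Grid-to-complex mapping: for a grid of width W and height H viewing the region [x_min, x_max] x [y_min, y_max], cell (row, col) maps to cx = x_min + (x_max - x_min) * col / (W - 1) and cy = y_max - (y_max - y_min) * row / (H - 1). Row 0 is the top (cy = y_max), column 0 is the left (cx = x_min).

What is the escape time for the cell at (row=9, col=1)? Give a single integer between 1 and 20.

z_0 = 0 + 0i, c = -0.9489 + -0.2870i
Iter 1: z = -0.9489 + -0.2870i, |z|^2 = 0.9828
Iter 2: z = -0.1309 + 0.2577i, |z|^2 = 0.0835
Iter 3: z = -0.9982 + -0.3544i, |z|^2 = 1.1219
Iter 4: z = -0.0782 + 0.4206i, |z|^2 = 0.1830
Iter 5: z = -1.1197 + -0.3528i, |z|^2 = 1.3781
Iter 6: z = 0.1803 + 0.5030i, |z|^2 = 0.2855
Iter 7: z = -1.1694 + -0.1057i, |z|^2 = 1.3786
Iter 8: z = 0.4074 + -0.0399i, |z|^2 = 0.1676
Iter 9: z = -0.7845 + -0.3195i, |z|^2 = 0.7175
Iter 10: z = -0.4356 + 0.2143i, |z|^2 = 0.2356
Iter 11: z = -0.8051 + -0.4737i, |z|^2 = 0.8726
Iter 12: z = -0.5251 + 0.4758i, |z|^2 = 0.5020
Iter 13: z = -0.8995 + -0.7866i, |z|^2 = 1.4279
Iter 14: z = -0.7585 + 1.1282i, |z|^2 = 1.8481
Iter 15: z = -1.6464 + -1.9984i, |z|^2 = 6.7041
Escaped at iteration 15

Answer: 15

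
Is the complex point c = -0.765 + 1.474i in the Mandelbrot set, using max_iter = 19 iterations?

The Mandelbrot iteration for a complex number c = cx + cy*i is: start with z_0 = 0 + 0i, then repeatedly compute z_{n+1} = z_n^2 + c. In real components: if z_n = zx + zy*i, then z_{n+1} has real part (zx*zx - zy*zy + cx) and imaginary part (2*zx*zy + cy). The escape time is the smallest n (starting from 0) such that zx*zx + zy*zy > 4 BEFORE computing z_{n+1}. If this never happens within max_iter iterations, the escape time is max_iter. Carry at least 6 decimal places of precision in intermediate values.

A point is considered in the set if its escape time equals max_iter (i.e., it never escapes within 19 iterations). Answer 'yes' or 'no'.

z_0 = 0 + 0i, c = -0.7650 + 1.4740i
Iter 1: z = -0.7650 + 1.4740i, |z|^2 = 2.7579
Iter 2: z = -2.3525 + -0.7812i, |z|^2 = 6.1443
Escaped at iteration 2

Answer: no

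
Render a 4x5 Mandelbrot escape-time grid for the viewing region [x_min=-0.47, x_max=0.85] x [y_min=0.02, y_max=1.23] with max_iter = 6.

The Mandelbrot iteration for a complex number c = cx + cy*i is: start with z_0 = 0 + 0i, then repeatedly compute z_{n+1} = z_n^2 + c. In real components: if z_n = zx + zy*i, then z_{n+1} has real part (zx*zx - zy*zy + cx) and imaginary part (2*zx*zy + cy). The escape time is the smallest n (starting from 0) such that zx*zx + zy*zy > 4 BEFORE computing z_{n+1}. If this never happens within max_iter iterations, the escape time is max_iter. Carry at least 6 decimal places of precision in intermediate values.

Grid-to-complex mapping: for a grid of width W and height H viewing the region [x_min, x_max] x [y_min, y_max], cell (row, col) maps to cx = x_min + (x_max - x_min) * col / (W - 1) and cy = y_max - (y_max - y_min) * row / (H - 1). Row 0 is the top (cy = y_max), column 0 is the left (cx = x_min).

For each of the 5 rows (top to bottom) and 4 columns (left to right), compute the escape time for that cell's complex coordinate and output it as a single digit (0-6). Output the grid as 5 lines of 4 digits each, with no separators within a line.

Answer: 3322
4632
6662
6663
6663

Derivation:
(row=0, col=0): c = -0.4700 + 1.2300i → escape time 3
(row=0, col=1): c = -0.0300 + 1.2300i → escape time 3
(row=0, col=2): c = 0.4100 + 1.2300i → escape time 2
(row=0, col=3): c = 0.8500 + 1.2300i → escape time 2
(row=1, col=0): c = -0.4700 + 0.9275i → escape time 4
(row=1, col=1): c = -0.0300 + 0.9275i → escape time 6
(row=1, col=2): c = 0.4100 + 0.9275i → escape time 3
(row=1, col=3): c = 0.8500 + 0.9275i → escape time 2
(row=2, col=0): c = -0.4700 + 0.6250i → escape time 6
(row=2, col=1): c = -0.0300 + 0.6250i → escape time 6
(row=2, col=2): c = 0.4100 + 0.6250i → escape time 6
(row=2, col=3): c = 0.8500 + 0.6250i → escape time 2
(row=3, col=0): c = -0.4700 + 0.3225i → escape time 6
(row=3, col=1): c = -0.0300 + 0.3225i → escape time 6
(row=3, col=2): c = 0.4100 + 0.3225i → escape time 6
(row=3, col=3): c = 0.8500 + 0.3225i → escape time 3
(row=4, col=0): c = -0.4700 + 0.0200i → escape time 6
(row=4, col=1): c = -0.0300 + 0.0200i → escape time 6
(row=4, col=2): c = 0.4100 + 0.0200i → escape time 6
(row=4, col=3): c = 0.8500 + 0.0200i → escape time 3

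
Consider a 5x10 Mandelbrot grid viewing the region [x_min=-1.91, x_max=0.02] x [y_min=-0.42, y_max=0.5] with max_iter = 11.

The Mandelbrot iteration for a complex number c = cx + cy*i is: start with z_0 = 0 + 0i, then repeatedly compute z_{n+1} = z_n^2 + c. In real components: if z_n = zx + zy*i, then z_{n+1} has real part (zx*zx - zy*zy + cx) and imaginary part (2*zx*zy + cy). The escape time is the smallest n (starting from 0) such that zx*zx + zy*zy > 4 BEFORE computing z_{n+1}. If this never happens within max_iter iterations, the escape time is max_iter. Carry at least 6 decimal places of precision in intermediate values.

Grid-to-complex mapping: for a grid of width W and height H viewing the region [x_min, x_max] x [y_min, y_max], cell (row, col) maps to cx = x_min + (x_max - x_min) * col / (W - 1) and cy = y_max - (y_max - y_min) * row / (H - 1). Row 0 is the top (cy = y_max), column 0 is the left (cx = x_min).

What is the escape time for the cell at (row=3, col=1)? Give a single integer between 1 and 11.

Answer: 6

Derivation:
z_0 = 0 + 0i, c = -1.4275 + 0.1933i
Iter 1: z = -1.4275 + 0.1933i, |z|^2 = 2.0751
Iter 2: z = 0.5729 + -0.3586i, |z|^2 = 0.4568
Iter 3: z = -1.2279 + -0.2176i, |z|^2 = 1.5551
Iter 4: z = 0.0330 + 0.7277i, |z|^2 = 0.5306
Iter 5: z = -1.9559 + 0.2413i, |z|^2 = 3.8838
Iter 6: z = 2.3398 + -0.7506i, |z|^2 = 6.0383
Escaped at iteration 6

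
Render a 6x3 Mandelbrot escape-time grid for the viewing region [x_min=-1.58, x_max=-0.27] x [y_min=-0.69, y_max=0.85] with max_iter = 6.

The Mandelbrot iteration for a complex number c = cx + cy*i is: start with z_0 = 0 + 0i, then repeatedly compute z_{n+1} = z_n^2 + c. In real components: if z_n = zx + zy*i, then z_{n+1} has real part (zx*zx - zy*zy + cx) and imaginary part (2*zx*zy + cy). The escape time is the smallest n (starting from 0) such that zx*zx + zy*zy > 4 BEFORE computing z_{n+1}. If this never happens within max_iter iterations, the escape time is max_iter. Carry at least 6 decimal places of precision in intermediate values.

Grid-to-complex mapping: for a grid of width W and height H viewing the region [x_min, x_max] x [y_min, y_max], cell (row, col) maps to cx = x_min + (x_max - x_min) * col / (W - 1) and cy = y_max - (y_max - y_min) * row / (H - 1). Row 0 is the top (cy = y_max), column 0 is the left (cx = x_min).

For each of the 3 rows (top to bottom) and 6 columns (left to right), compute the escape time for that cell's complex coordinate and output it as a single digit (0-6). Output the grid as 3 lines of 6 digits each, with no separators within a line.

Answer: 333446
666666
334466

Derivation:
(row=0, col=0): c = -1.5800 + 0.8500i → escape time 3
(row=0, col=1): c = -1.3180 + 0.8500i → escape time 3
(row=0, col=2): c = -1.0560 + 0.8500i → escape time 3
(row=0, col=3): c = -0.7940 + 0.8500i → escape time 4
(row=0, col=4): c = -0.5320 + 0.8500i → escape time 4
(row=0, col=5): c = -0.2700 + 0.8500i → escape time 6
(row=1, col=0): c = -1.5800 + 0.0800i → escape time 6
(row=1, col=1): c = -1.3180 + 0.0800i → escape time 6
(row=1, col=2): c = -1.0560 + 0.0800i → escape time 6
(row=1, col=3): c = -0.7940 + 0.0800i → escape time 6
(row=1, col=4): c = -0.5320 + 0.0800i → escape time 6
(row=1, col=5): c = -0.2700 + 0.0800i → escape time 6
(row=2, col=0): c = -1.5800 + -0.6900i → escape time 3
(row=2, col=1): c = -1.3180 + -0.6900i → escape time 3
(row=2, col=2): c = -1.0560 + -0.6900i → escape time 4
(row=2, col=3): c = -0.7940 + -0.6900i → escape time 4
(row=2, col=4): c = -0.5320 + -0.6900i → escape time 6
(row=2, col=5): c = -0.2700 + -0.6900i → escape time 6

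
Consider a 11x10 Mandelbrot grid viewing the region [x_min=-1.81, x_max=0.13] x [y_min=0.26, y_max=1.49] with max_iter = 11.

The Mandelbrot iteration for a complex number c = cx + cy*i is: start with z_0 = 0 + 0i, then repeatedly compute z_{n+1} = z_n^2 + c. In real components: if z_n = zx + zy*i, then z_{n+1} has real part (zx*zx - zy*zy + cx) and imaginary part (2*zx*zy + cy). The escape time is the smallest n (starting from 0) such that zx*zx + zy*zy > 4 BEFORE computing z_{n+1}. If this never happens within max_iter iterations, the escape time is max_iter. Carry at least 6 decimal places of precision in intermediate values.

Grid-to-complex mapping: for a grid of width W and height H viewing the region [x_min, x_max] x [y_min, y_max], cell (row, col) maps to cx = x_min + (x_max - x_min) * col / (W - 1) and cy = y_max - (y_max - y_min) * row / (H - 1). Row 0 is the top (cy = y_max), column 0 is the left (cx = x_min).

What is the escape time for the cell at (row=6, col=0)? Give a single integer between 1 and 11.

Answer: 2

Derivation:
z_0 = 0 + 0i, c = -1.8100 + 0.6700i
Iter 1: z = -1.8100 + 0.6700i, |z|^2 = 3.7250
Iter 2: z = 1.0172 + -1.7554i, |z|^2 = 4.1161
Escaped at iteration 2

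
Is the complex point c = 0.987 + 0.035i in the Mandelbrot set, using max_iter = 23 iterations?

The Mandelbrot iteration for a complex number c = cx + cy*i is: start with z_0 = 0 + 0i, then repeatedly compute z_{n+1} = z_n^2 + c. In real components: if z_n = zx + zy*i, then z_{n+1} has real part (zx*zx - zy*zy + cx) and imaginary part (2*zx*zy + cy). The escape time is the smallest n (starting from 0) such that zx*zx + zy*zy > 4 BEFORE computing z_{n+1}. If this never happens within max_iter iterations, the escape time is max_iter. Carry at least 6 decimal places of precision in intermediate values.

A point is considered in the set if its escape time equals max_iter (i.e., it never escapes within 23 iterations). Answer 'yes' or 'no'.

z_0 = 0 + 0i, c = 0.9870 + 0.0350i
Iter 1: z = 0.9870 + 0.0350i, |z|^2 = 0.9754
Iter 2: z = 1.9599 + 0.1041i, |z|^2 = 3.8522
Iter 3: z = 4.8175 + 0.4430i, |z|^2 = 23.4050
Escaped at iteration 3

Answer: no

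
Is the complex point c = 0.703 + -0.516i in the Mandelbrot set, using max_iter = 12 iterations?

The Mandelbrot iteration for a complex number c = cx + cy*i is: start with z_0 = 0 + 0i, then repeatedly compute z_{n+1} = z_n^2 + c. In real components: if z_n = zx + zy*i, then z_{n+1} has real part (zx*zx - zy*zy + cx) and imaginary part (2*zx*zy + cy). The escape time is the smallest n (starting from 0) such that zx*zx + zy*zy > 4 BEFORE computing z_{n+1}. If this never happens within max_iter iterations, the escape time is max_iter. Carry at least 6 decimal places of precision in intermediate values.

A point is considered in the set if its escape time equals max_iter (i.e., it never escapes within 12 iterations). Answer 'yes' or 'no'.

z_0 = 0 + 0i, c = 0.7030 + -0.5160i
Iter 1: z = 0.7030 + -0.5160i, |z|^2 = 0.7605
Iter 2: z = 0.9310 + -1.2415i, |z|^2 = 2.4080
Iter 3: z = 0.0284 + -2.8275i, |z|^2 = 7.9958
Escaped at iteration 3

Answer: no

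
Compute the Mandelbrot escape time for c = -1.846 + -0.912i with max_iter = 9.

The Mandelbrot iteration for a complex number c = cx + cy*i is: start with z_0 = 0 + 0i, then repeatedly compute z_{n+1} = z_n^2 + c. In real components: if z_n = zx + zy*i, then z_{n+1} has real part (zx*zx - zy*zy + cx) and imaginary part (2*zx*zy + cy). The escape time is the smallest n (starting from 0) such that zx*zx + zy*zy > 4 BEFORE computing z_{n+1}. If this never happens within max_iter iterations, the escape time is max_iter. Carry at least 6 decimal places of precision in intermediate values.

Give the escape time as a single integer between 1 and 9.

Answer: 1

Derivation:
z_0 = 0 + 0i, c = -1.8460 + -0.9120i
Iter 1: z = -1.8460 + -0.9120i, |z|^2 = 4.2395
Escaped at iteration 1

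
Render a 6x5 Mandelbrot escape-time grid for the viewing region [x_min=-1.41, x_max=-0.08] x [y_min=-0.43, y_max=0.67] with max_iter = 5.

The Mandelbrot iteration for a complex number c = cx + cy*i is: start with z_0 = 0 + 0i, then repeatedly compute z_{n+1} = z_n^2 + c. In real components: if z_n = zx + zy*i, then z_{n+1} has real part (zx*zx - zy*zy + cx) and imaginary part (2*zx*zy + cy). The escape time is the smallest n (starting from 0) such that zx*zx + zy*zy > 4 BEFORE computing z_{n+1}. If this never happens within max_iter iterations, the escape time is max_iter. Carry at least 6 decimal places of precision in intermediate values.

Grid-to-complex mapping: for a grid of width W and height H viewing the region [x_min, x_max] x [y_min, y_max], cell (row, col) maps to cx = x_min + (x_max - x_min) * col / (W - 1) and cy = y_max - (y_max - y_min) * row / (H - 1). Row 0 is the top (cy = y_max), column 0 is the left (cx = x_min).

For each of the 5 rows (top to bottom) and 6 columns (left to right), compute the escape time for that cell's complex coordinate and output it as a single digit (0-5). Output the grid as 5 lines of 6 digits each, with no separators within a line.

Answer: 334555
555555
555555
555555
455555

Derivation:
(row=0, col=0): c = -1.4100 + 0.6700i → escape time 3
(row=0, col=1): c = -1.1440 + 0.6700i → escape time 3
(row=0, col=2): c = -0.8780 + 0.6700i → escape time 4
(row=0, col=3): c = -0.6120 + 0.6700i → escape time 5
(row=0, col=4): c = -0.3460 + 0.6700i → escape time 5
(row=0, col=5): c = -0.0800 + 0.6700i → escape time 5
(row=1, col=0): c = -1.4100 + 0.3950i → escape time 5
(row=1, col=1): c = -1.1440 + 0.3950i → escape time 5
(row=1, col=2): c = -0.8780 + 0.3950i → escape time 5
(row=1, col=3): c = -0.6120 + 0.3950i → escape time 5
(row=1, col=4): c = -0.3460 + 0.3950i → escape time 5
(row=1, col=5): c = -0.0800 + 0.3950i → escape time 5
(row=2, col=0): c = -1.4100 + 0.1200i → escape time 5
(row=2, col=1): c = -1.1440 + 0.1200i → escape time 5
(row=2, col=2): c = -0.8780 + 0.1200i → escape time 5
(row=2, col=3): c = -0.6120 + 0.1200i → escape time 5
(row=2, col=4): c = -0.3460 + 0.1200i → escape time 5
(row=2, col=5): c = -0.0800 + 0.1200i → escape time 5
(row=3, col=0): c = -1.4100 + -0.1550i → escape time 5
(row=3, col=1): c = -1.1440 + -0.1550i → escape time 5
(row=3, col=2): c = -0.8780 + -0.1550i → escape time 5
(row=3, col=3): c = -0.6120 + -0.1550i → escape time 5
(row=3, col=4): c = -0.3460 + -0.1550i → escape time 5
(row=3, col=5): c = -0.0800 + -0.1550i → escape time 5
(row=4, col=0): c = -1.4100 + -0.4300i → escape time 4
(row=4, col=1): c = -1.1440 + -0.4300i → escape time 5
(row=4, col=2): c = -0.8780 + -0.4300i → escape time 5
(row=4, col=3): c = -0.6120 + -0.4300i → escape time 5
(row=4, col=4): c = -0.3460 + -0.4300i → escape time 5
(row=4, col=5): c = -0.0800 + -0.4300i → escape time 5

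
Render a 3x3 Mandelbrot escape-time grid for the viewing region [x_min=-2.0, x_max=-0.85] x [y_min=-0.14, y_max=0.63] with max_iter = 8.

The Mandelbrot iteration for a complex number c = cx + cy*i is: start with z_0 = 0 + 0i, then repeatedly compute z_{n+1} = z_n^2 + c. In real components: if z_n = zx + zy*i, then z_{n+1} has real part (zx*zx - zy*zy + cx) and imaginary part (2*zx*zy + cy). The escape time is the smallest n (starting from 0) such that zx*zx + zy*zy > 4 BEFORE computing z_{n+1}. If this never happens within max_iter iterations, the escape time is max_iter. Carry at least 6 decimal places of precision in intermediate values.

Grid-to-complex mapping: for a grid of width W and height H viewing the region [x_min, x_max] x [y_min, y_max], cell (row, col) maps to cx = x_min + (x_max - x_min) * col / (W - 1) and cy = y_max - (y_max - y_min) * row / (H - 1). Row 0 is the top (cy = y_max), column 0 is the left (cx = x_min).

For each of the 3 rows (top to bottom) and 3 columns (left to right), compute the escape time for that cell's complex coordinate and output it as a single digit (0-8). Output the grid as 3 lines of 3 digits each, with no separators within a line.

(row=0, col=0): c = -2.0000 + 0.6300i → escape time 1
(row=0, col=1): c = -1.4250 + 0.6300i → escape time 3
(row=0, col=2): c = -0.8500 + 0.6300i → escape time 5
(row=1, col=0): c = -2.0000 + 0.2450i → escape time 1
(row=1, col=1): c = -1.4250 + 0.2450i → escape time 5
(row=1, col=2): c = -0.8500 + 0.2450i → escape time 8
(row=2, col=0): c = -2.0000 + -0.1400i → escape time 1
(row=2, col=1): c = -1.4250 + -0.1400i → escape time 8
(row=2, col=2): c = -0.8500 + -0.1400i → escape time 8

Answer: 135
158
188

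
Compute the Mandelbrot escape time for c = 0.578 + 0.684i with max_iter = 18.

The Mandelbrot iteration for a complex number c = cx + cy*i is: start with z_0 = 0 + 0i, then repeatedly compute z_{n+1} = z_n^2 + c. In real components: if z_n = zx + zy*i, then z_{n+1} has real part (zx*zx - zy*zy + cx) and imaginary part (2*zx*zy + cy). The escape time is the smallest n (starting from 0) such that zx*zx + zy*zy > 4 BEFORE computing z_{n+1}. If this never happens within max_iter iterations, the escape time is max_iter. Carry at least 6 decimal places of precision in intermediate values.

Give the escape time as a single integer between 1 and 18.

Answer: 3

Derivation:
z_0 = 0 + 0i, c = 0.5780 + 0.6840i
Iter 1: z = 0.5780 + 0.6840i, |z|^2 = 0.8019
Iter 2: z = 0.4442 + 1.4747i, |z|^2 = 2.3721
Iter 3: z = -1.3994 + 1.9942i, |z|^2 = 5.9352
Escaped at iteration 3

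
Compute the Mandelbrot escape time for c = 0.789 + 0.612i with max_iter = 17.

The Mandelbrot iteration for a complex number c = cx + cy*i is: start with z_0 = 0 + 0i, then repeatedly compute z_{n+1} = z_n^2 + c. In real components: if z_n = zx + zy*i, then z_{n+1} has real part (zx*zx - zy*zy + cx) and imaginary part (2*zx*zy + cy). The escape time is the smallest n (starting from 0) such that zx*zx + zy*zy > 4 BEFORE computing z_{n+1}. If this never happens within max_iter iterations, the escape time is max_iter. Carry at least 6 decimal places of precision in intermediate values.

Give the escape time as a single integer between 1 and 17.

Answer: 3

Derivation:
z_0 = 0 + 0i, c = 0.7890 + 0.6120i
Iter 1: z = 0.7890 + 0.6120i, |z|^2 = 0.9971
Iter 2: z = 1.0370 + 1.5777i, |z|^2 = 3.5646
Iter 3: z = -0.6249 + 3.8842i, |z|^2 = 15.4772
Escaped at iteration 3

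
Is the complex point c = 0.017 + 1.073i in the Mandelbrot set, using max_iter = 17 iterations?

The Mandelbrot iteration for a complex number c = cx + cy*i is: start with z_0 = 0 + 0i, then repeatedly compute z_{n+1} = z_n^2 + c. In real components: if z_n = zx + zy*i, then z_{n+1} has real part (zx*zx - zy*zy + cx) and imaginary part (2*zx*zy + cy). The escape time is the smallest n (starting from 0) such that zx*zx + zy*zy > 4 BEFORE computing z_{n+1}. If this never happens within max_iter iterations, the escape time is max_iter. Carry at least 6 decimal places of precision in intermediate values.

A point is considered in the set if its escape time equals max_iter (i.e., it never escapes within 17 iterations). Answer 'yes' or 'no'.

Answer: no

Derivation:
z_0 = 0 + 0i, c = 0.0170 + 1.0730i
Iter 1: z = 0.0170 + 1.0730i, |z|^2 = 1.1516
Iter 2: z = -1.1340 + 1.1095i, |z|^2 = 2.5170
Iter 3: z = 0.0721 + -1.4434i, |z|^2 = 2.0886
Iter 4: z = -2.0612 + 0.8649i, |z|^2 = 4.9965
Escaped at iteration 4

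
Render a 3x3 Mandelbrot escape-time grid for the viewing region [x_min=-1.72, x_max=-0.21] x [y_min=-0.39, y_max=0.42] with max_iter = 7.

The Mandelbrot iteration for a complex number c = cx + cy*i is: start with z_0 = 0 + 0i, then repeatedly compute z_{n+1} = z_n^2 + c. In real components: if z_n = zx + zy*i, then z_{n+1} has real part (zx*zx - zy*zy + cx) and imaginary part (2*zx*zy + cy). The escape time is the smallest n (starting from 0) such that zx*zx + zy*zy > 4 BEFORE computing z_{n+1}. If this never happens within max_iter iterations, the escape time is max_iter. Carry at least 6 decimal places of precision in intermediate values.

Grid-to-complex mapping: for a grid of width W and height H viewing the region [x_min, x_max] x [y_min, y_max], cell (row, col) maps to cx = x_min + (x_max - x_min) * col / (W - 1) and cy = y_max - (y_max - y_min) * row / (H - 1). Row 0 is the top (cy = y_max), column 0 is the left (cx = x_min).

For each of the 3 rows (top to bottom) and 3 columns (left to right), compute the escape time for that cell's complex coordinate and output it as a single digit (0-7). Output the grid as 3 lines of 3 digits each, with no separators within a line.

(row=0, col=0): c = -1.7200 + 0.4200i → escape time 3
(row=0, col=1): c = -0.9650 + 0.4200i → escape time 6
(row=0, col=2): c = -0.2100 + 0.4200i → escape time 7
(row=1, col=0): c = -1.7200 + 0.0150i → escape time 7
(row=1, col=1): c = -0.9650 + 0.0150i → escape time 7
(row=1, col=2): c = -0.2100 + 0.0150i → escape time 7
(row=2, col=0): c = -1.7200 + -0.3900i → escape time 3
(row=2, col=1): c = -0.9650 + -0.3900i → escape time 7
(row=2, col=2): c = -0.2100 + -0.3900i → escape time 7

Answer: 367
777
377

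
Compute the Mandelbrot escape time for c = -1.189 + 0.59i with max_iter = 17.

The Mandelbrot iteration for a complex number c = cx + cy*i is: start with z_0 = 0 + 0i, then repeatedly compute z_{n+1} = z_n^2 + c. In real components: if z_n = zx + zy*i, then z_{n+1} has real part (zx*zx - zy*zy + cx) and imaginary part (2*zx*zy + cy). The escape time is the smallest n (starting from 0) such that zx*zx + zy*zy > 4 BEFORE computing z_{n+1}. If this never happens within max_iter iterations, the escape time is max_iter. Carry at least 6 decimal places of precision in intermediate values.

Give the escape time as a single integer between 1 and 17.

Answer: 4

Derivation:
z_0 = 0 + 0i, c = -1.1890 + 0.5900i
Iter 1: z = -1.1890 + 0.5900i, |z|^2 = 1.7618
Iter 2: z = -0.1234 + -0.8130i, |z|^2 = 0.6762
Iter 3: z = -1.8348 + 0.7906i, |z|^2 = 3.9915
Iter 4: z = 1.5523 + -2.3112i, |z|^2 = 7.7515
Escaped at iteration 4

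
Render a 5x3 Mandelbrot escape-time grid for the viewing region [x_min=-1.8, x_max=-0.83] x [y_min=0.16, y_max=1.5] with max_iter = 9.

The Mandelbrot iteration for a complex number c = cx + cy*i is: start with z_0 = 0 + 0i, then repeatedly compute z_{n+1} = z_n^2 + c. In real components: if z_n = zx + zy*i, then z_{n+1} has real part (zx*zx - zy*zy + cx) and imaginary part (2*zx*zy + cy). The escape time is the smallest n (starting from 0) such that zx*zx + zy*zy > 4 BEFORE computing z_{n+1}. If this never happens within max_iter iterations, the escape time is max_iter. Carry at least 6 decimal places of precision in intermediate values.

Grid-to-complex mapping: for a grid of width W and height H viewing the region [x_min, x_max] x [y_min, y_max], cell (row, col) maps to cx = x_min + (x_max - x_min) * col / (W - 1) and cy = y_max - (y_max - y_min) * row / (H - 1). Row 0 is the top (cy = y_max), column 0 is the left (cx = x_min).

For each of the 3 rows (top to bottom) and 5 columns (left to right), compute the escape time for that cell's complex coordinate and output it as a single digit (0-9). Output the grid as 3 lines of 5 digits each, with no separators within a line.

(row=0, col=0): c = -1.8000 + 1.5000i → escape time 1
(row=0, col=1): c = -1.5575 + 1.5000i → escape time 1
(row=0, col=2): c = -1.3150 + 1.5000i → escape time 2
(row=0, col=3): c = -1.0725 + 1.5000i → escape time 2
(row=0, col=4): c = -0.8300 + 1.5000i → escape time 2
(row=1, col=0): c = -1.8000 + 0.8300i → escape time 2
(row=1, col=1): c = -1.5575 + 0.8300i → escape time 3
(row=1, col=2): c = -1.3150 + 0.8300i → escape time 3
(row=1, col=3): c = -1.0725 + 0.8300i → escape time 3
(row=1, col=4): c = -0.8300 + 0.8300i → escape time 4
(row=2, col=0): c = -1.8000 + 0.1600i → escape time 4
(row=2, col=1): c = -1.5575 + 0.1600i → escape time 5
(row=2, col=2): c = -1.3150 + 0.1600i → escape time 9
(row=2, col=3): c = -1.0725 + 0.1600i → escape time 9
(row=2, col=4): c = -0.8300 + 0.1600i → escape time 9

Answer: 11222
23334
45999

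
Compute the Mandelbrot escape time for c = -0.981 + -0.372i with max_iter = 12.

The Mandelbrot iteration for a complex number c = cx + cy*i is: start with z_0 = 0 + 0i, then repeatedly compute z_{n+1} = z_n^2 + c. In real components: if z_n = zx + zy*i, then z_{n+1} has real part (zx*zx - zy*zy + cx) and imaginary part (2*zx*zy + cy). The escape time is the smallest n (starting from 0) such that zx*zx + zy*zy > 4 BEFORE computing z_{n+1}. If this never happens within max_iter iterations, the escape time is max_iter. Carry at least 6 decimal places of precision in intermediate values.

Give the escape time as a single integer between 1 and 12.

z_0 = 0 + 0i, c = -0.9810 + -0.3720i
Iter 1: z = -0.9810 + -0.3720i, |z|^2 = 1.1007
Iter 2: z = -0.1570 + 0.3579i, |z|^2 = 0.1527
Iter 3: z = -1.0844 + -0.4844i, |z|^2 = 1.4106
Iter 4: z = -0.0397 + 0.6785i, |z|^2 = 0.4620
Iter 5: z = -1.4398 + -0.4259i, |z|^2 = 2.2545
Iter 6: z = 0.9108 + 0.8543i, |z|^2 = 1.5595
Iter 7: z = -0.8813 + 1.1843i, |z|^2 = 2.1792
Iter 8: z = -1.6068 + -2.4594i, |z|^2 = 8.6306
Escaped at iteration 8

Answer: 8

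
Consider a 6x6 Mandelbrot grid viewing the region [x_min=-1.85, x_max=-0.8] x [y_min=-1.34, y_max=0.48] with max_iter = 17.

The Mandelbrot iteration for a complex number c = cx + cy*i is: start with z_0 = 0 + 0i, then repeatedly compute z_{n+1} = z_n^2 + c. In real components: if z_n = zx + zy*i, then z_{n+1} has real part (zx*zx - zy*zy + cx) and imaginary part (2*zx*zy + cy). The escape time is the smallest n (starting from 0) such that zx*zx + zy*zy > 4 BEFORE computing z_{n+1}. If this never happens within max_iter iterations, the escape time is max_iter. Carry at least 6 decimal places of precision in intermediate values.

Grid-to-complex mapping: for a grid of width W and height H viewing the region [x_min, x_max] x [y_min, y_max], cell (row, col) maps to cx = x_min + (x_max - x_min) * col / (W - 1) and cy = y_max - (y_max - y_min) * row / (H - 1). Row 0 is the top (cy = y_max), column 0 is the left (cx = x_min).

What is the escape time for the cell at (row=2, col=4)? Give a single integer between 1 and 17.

z_0 = 0 + 0i, c = -1.0100 + -0.2480i
Iter 1: z = -1.0100 + -0.2480i, |z|^2 = 1.0816
Iter 2: z = -0.0514 + 0.2530i, |z|^2 = 0.0666
Iter 3: z = -1.0713 + -0.2740i, |z|^2 = 1.2229
Iter 4: z = 0.0627 + 0.3391i, |z|^2 = 0.1189
Iter 5: z = -1.1211 + -0.2055i, |z|^2 = 1.2990
Iter 6: z = 0.2046 + 0.2127i, |z|^2 = 0.0871
Iter 7: z = -1.0134 + -0.1610i, |z|^2 = 1.0529
Iter 8: z = -0.0089 + 0.0783i, |z|^2 = 0.0062
Iter 9: z = -1.0160 + -0.2494i, |z|^2 = 1.0946
Iter 10: z = -0.0399 + 0.2588i, |z|^2 = 0.0686
Iter 11: z = -1.0754 + -0.2686i, |z|^2 = 1.2286
Iter 12: z = 0.0743 + 0.3298i, |z|^2 = 0.1143
Iter 13: z = -1.1132 + -0.1990i, |z|^2 = 1.2789
Iter 14: z = 0.1897 + 0.1950i, |z|^2 = 0.0740
Iter 15: z = -1.0121 + -0.1740i, |z|^2 = 1.0546
Iter 16: z = -0.0160 + 0.1042i, |z|^2 = 0.0111

Answer: 17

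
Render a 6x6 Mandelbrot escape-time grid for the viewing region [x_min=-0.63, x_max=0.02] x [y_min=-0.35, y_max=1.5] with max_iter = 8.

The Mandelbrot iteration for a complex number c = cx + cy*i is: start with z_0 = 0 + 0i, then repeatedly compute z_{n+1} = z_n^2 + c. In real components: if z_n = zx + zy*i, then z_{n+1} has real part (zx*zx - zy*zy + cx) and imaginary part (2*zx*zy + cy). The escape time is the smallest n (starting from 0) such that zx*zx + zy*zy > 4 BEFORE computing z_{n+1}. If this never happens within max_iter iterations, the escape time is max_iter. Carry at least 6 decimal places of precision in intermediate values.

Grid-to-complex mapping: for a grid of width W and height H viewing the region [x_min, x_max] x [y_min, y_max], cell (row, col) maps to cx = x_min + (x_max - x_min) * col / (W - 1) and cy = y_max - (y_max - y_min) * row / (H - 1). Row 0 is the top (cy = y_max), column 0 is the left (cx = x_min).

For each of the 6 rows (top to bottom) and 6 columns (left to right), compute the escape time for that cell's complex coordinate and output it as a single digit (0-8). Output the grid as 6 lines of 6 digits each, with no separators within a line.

(row=0, col=0): c = -0.6300 + 1.5000i → escape time 2
(row=0, col=1): c = -0.5000 + 1.5000i → escape time 2
(row=0, col=2): c = -0.3700 + 1.5000i → escape time 2
(row=0, col=3): c = -0.2400 + 1.5000i → escape time 2
(row=0, col=4): c = -0.1100 + 1.5000i → escape time 2
(row=0, col=5): c = 0.0200 + 1.5000i → escape time 2
(row=1, col=0): c = -0.6300 + 1.1300i → escape time 3
(row=1, col=1): c = -0.5000 + 1.1300i → escape time 3
(row=1, col=2): c = -0.3700 + 1.1300i → escape time 4
(row=1, col=3): c = -0.2400 + 1.1300i → escape time 5
(row=1, col=4): c = -0.1100 + 1.1300i → escape time 5
(row=1, col=5): c = 0.0200 + 1.1300i → escape time 4
(row=2, col=0): c = -0.6300 + 0.7600i → escape time 5
(row=2, col=1): c = -0.5000 + 0.7600i → escape time 6
(row=2, col=2): c = -0.3700 + 0.7600i → escape time 7
(row=2, col=3): c = -0.2400 + 0.7600i → escape time 8
(row=2, col=4): c = -0.1100 + 0.7600i → escape time 8
(row=2, col=5): c = 0.0200 + 0.7600i → escape time 8
(row=3, col=0): c = -0.6300 + 0.3900i → escape time 8
(row=3, col=1): c = -0.5000 + 0.3900i → escape time 8
(row=3, col=2): c = -0.3700 + 0.3900i → escape time 8
(row=3, col=3): c = -0.2400 + 0.3900i → escape time 8
(row=3, col=4): c = -0.1100 + 0.3900i → escape time 8
(row=3, col=5): c = 0.0200 + 0.3900i → escape time 8
(row=4, col=0): c = -0.6300 + 0.0200i → escape time 8
(row=4, col=1): c = -0.5000 + 0.0200i → escape time 8
(row=4, col=2): c = -0.3700 + 0.0200i → escape time 8
(row=4, col=3): c = -0.2400 + 0.0200i → escape time 8
(row=4, col=4): c = -0.1100 + 0.0200i → escape time 8
(row=4, col=5): c = 0.0200 + 0.0200i → escape time 8
(row=5, col=0): c = -0.6300 + -0.3500i → escape time 8
(row=5, col=1): c = -0.5000 + -0.3500i → escape time 8
(row=5, col=2): c = -0.3700 + -0.3500i → escape time 8
(row=5, col=3): c = -0.2400 + -0.3500i → escape time 8
(row=5, col=4): c = -0.1100 + -0.3500i → escape time 8
(row=5, col=5): c = 0.0200 + -0.3500i → escape time 8

Answer: 222222
334554
567888
888888
888888
888888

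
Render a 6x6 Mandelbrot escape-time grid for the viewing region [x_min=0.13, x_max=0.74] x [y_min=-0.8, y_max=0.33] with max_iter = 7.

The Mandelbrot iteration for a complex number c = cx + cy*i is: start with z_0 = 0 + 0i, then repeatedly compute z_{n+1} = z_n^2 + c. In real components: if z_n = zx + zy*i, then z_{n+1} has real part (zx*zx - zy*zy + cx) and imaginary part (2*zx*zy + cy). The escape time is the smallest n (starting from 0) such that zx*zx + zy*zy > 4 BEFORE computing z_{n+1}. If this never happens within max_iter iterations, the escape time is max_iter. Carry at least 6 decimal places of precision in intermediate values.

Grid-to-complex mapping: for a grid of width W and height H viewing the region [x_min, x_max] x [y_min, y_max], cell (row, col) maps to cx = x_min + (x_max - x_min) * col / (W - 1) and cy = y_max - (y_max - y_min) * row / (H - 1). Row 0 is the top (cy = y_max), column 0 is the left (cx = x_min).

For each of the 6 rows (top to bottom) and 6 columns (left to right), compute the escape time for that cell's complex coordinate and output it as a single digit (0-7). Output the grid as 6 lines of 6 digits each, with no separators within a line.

(row=0, col=0): c = 0.1300 + 0.3300i → escape time 7
(row=0, col=1): c = 0.2520 + 0.3300i → escape time 7
(row=0, col=2): c = 0.3740 + 0.3300i → escape time 7
(row=0, col=3): c = 0.4960 + 0.3300i → escape time 6
(row=0, col=4): c = 0.6180 + 0.3300i → escape time 4
(row=0, col=5): c = 0.7400 + 0.3300i → escape time 3
(row=1, col=0): c = 0.1300 + 0.1040i → escape time 7
(row=1, col=1): c = 0.2520 + 0.1040i → escape time 7
(row=1, col=2): c = 0.3740 + 0.1040i → escape time 7
(row=1, col=3): c = 0.4960 + 0.1040i → escape time 5
(row=1, col=4): c = 0.6180 + 0.1040i → escape time 4
(row=1, col=5): c = 0.7400 + 0.1040i → escape time 3
(row=2, col=0): c = 0.1300 + -0.1220i → escape time 7
(row=2, col=1): c = 0.2520 + -0.1220i → escape time 7
(row=2, col=2): c = 0.3740 + -0.1220i → escape time 7
(row=2, col=3): c = 0.4960 + -0.1220i → escape time 5
(row=2, col=4): c = 0.6180 + -0.1220i → escape time 4
(row=2, col=5): c = 0.7400 + -0.1220i → escape time 3
(row=3, col=0): c = 0.1300 + -0.3480i → escape time 7
(row=3, col=1): c = 0.2520 + -0.3480i → escape time 7
(row=3, col=2): c = 0.3740 + -0.3480i → escape time 7
(row=3, col=3): c = 0.4960 + -0.3480i → escape time 6
(row=3, col=4): c = 0.6180 + -0.3480i → escape time 4
(row=3, col=5): c = 0.7400 + -0.3480i → escape time 3
(row=4, col=0): c = 0.1300 + -0.5740i → escape time 7
(row=4, col=1): c = 0.2520 + -0.5740i → escape time 7
(row=4, col=2): c = 0.3740 + -0.5740i → escape time 7
(row=4, col=3): c = 0.4960 + -0.5740i → escape time 5
(row=4, col=4): c = 0.6180 + -0.5740i → escape time 3
(row=4, col=5): c = 0.7400 + -0.5740i → escape time 3
(row=5, col=0): c = 0.1300 + -0.8000i → escape time 6
(row=5, col=1): c = 0.2520 + -0.8000i → escape time 5
(row=5, col=2): c = 0.3740 + -0.8000i → escape time 4
(row=5, col=3): c = 0.4960 + -0.8000i → escape time 3
(row=5, col=4): c = 0.6180 + -0.8000i → escape time 3
(row=5, col=5): c = 0.7400 + -0.8000i → escape time 2

Answer: 777643
777543
777543
777643
777533
654332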